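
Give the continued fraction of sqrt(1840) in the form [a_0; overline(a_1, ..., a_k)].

Write x_i = (sqrt(1840) + m_i)/d_i with (m_0, d_0) = (0, 1). a_0 = floor(sqrt(1840)) = 42, since 42^2 = 1764 <= 1840 < 1849 = 43^2.
Iterate m_{i+1} = d_i*a_i - m_i, d_{i+1} = (1840 - m_{i+1}^2)/d_i, a_{i+1} = floor((a_0 + m_{i+1})/d_{i+1}):
  m_1 = 1*42 - 0 = 42, d_1 = (1840 - 42^2)/1 = 76/1 = 76, a_1 = floor((42 + 42)/76) = 1.
  m_2 = 76*1 - 42 = 34, d_2 = (1840 - 34^2)/76 = 684/76 = 9, a_2 = floor((42 + 34)/9) = 8.
  m_3 = 9*8 - 34 = 38, d_3 = (1840 - 38^2)/9 = 396/9 = 44, a_3 = floor((42 + 38)/44) = 1.
  m_4 = 44*1 - 38 = 6, d_4 = (1840 - 6^2)/44 = 1804/44 = 41, a_4 = floor((42 + 6)/41) = 1.
  m_5 = 41*1 - 6 = 35, d_5 = (1840 - 35^2)/41 = 615/41 = 15, a_5 = floor((42 + 35)/15) = 5.
  m_6 = 15*5 - 35 = 40, d_6 = (1840 - 40^2)/15 = 240/15 = 16, a_6 = floor((42 + 40)/16) = 5.
  m_7 = 16*5 - 40 = 40, d_7 = (1840 - 40^2)/16 = 240/16 = 15, a_7 = floor((42 + 40)/15) = 5.
  m_8 = 15*5 - 40 = 35, d_8 = (1840 - 35^2)/15 = 615/15 = 41, a_8 = floor((42 + 35)/41) = 1.
  m_9 = 41*1 - 35 = 6, d_9 = (1840 - 6^2)/41 = 1804/41 = 44, a_9 = floor((42 + 6)/44) = 1.
  m_10 = 44*1 - 6 = 38, d_10 = (1840 - 38^2)/44 = 396/44 = 9, a_10 = floor((42 + 38)/9) = 8.
  m_11 = 9*8 - 38 = 34, d_11 = (1840 - 34^2)/9 = 684/9 = 76, a_11 = floor((42 + 34)/76) = 1.
  m_12 = 76*1 - 34 = 42, d_12 = (1840 - 42^2)/76 = 76/76 = 1, a_12 = floor((42 + 42)/1) = 84.
  m_13 = 1*84 - 42 = 42, d_13 = (1840 - 42^2)/1 = 76/1 = 76: (m_13, d_13) = (m_1, d_1) = (42, 76), so from here the quotients repeat a_1, ..., a_12; the period length is 12.
Hence the expansion of sqrt(1840) is a_0 = 42 followed by the repeating block 1, 8, 1, 1, 5, 5, 5, 1, 1, 8, 1, 84 (period 12).

[42; overline(1, 8, 1, 1, 5, 5, 5, 1, 1, 8, 1, 84)]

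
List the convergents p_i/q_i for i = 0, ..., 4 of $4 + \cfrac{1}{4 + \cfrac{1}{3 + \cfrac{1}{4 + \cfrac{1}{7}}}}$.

4/1, 17/4, 55/13, 237/56, 1714/405

Using the convergent recurrence p_i = a_i*p_{i-1} + p_{i-2}, q_i = a_i*q_{i-1} + q_{i-2} with p_{-2}=0, p_{-1}=1, q_{-2}=1, q_{-1}=0:
  i=0: a_0=4, p_0 = 4*1 + 0 = 4, q_0 = 4*0 + 1 = 1.
  i=1: a_1=4, p_1 = 4*4 + 1 = 17, q_1 = 4*1 + 0 = 4.
  i=2: a_2=3, p_2 = 3*17 + 4 = 55, q_2 = 3*4 + 1 = 13.
  i=3: a_3=4, p_3 = 4*55 + 17 = 237, q_3 = 4*13 + 4 = 56.
  i=4: a_4=7, p_4 = 7*237 + 55 = 1714, q_4 = 7*56 + 13 = 405.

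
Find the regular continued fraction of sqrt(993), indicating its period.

[31; (1, 1, 20, 1, 1, 62)]

Write x_i = (sqrt(993) + m_i)/d_i with (m_0, d_0) = (0, 1). a_0 = floor(sqrt(993)) = 31, since 31^2 = 961 <= 993 < 1024 = 32^2.
Iterate m_{i+1} = d_i*a_i - m_i, d_{i+1} = (993 - m_{i+1}^2)/d_i, a_{i+1} = floor((a_0 + m_{i+1})/d_{i+1}):
  m_1 = 1*31 - 0 = 31, d_1 = (993 - 31^2)/1 = 32/1 = 32, a_1 = floor((31 + 31)/32) = 1.
  m_2 = 32*1 - 31 = 1, d_2 = (993 - 1^2)/32 = 992/32 = 31, a_2 = floor((31 + 1)/31) = 1.
  m_3 = 31*1 - 1 = 30, d_3 = (993 - 30^2)/31 = 93/31 = 3, a_3 = floor((31 + 30)/3) = 20.
  m_4 = 3*20 - 30 = 30, d_4 = (993 - 30^2)/3 = 93/3 = 31, a_4 = floor((31 + 30)/31) = 1.
  m_5 = 31*1 - 30 = 1, d_5 = (993 - 1^2)/31 = 992/31 = 32, a_5 = floor((31 + 1)/32) = 1.
  m_6 = 32*1 - 1 = 31, d_6 = (993 - 31^2)/32 = 32/32 = 1, a_6 = floor((31 + 31)/1) = 62.
  m_7 = 1*62 - 31 = 31, d_7 = (993 - 31^2)/1 = 32/1 = 32: (m_7, d_7) = (m_1, d_1) = (31, 32), so from here the quotients repeat a_1, ..., a_6; the period length is 6.
Hence the expansion of sqrt(993) is a_0 = 31 followed by the repeating block 1, 1, 20, 1, 1, 62 (period 6).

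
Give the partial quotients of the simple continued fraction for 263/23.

[11; 2, 3, 3]

Run the Euclidean algorithm on 263 and 23; the successive quotients are the partial quotients a_0, a_1, ... (each step inverts the fractional part left over by the previous one):
  263 = 11*23 + 10, so a_0 = 11.
  23 = 2*10 + 3, so a_1 = 2.
  10 = 3*3 + 1, so a_2 = 3.
  3 = 3*1 + 0, so a_3 = 3.
The remainder reaches 0 after 4 divisions, so the expansion has 4 partial quotients, read off in order.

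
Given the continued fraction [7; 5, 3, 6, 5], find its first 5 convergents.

Using the convergent recurrence p_i = a_i*p_{i-1} + p_{i-2}, q_i = a_i*q_{i-1} + q_{i-2} with p_{-2}=0, p_{-1}=1, q_{-2}=1, q_{-1}=0:
  i=0: a_0=7, p_0 = 7*1 + 0 = 7, q_0 = 7*0 + 1 = 1.
  i=1: a_1=5, p_1 = 5*7 + 1 = 36, q_1 = 5*1 + 0 = 5.
  i=2: a_2=3, p_2 = 3*36 + 7 = 115, q_2 = 3*5 + 1 = 16.
  i=3: a_3=6, p_3 = 6*115 + 36 = 726, q_3 = 6*16 + 5 = 101.
  i=4: a_4=5, p_4 = 5*726 + 115 = 3745, q_4 = 5*101 + 16 = 521.

7/1, 36/5, 115/16, 726/101, 3745/521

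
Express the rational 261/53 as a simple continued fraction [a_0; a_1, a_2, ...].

[4; 1, 12, 4]

Run the Euclidean algorithm on 261 and 53; the successive quotients are the partial quotients a_0, a_1, ... (each step inverts the fractional part left over by the previous one):
  261 = 4*53 + 49, so a_0 = 4.
  53 = 1*49 + 4, so a_1 = 1.
  49 = 12*4 + 1, so a_2 = 12.
  4 = 4*1 + 0, so a_3 = 4.
The remainder reaches 0 after 4 divisions, so the expansion has 4 partial quotients, read off in order.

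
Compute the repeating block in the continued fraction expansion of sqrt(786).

Write x_i = (sqrt(786) + m_i)/d_i with (m_0, d_0) = (0, 1). a_0 = floor(sqrt(786)) = 28, since 28^2 = 784 <= 786 < 841 = 29^2.
Iterate m_{i+1} = d_i*a_i - m_i, d_{i+1} = (786 - m_{i+1}^2)/d_i, a_{i+1} = floor((a_0 + m_{i+1})/d_{i+1}):
  m_1 = 1*28 - 0 = 28, d_1 = (786 - 28^2)/1 = 2/1 = 2, a_1 = floor((28 + 28)/2) = 28.
  m_2 = 2*28 - 28 = 28, d_2 = (786 - 28^2)/2 = 2/2 = 1, a_2 = floor((28 + 28)/1) = 56.
  m_3 = 1*56 - 28 = 28, d_3 = (786 - 28^2)/1 = 2/1 = 2: (m_3, d_3) = (m_1, d_1) = (28, 2), so from here the quotients repeat a_1, a_2; the period length is 2.
Hence the expansion of sqrt(786) is a_0 = 28 followed by the repeating block 28, 56 (period 2).

[28; (28, 56)]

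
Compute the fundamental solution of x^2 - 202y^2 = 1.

(x, y) = (19731763, 1388322)

First expand sqrt(202) as a continued fraction. With x_i = (sqrt(202) + m_i)/d_i and (m_0, d_0) = (0, 1): a_0 = floor(sqrt(202)) = 14, since 14^2 = 196 <= 202 < 225 = 15^2.
Iterate m_{i+1} = d_i*a_i - m_i, d_{i+1} = (202 - m_{i+1}^2)/d_i, a_{i+1} = floor((a_0 + m_{i+1})/d_{i+1}):
  m_1 = 1*14 - 0 = 14, d_1 = (202 - 14^2)/1 = 6/1 = 6, a_1 = floor((14 + 14)/6) = 4.
  m_2 = 6*4 - 14 = 10, d_2 = (202 - 10^2)/6 = 102/6 = 17, a_2 = floor((14 + 10)/17) = 1.
  m_3 = 17*1 - 10 = 7, d_3 = (202 - 7^2)/17 = 153/17 = 9, a_3 = floor((14 + 7)/9) = 2.
  m_4 = 9*2 - 7 = 11, d_4 = (202 - 11^2)/9 = 81/9 = 9, a_4 = floor((14 + 11)/9) = 2.
  m_5 = 9*2 - 11 = 7, d_5 = (202 - 7^2)/9 = 153/9 = 17, a_5 = floor((14 + 7)/17) = 1.
  m_6 = 17*1 - 7 = 10, d_6 = (202 - 10^2)/17 = 102/17 = 6, a_6 = floor((14 + 10)/6) = 4.
  m_7 = 6*4 - 10 = 14, d_7 = (202 - 14^2)/6 = 6/6 = 1, a_7 = floor((14 + 14)/1) = 28.
  m_8 = 1*28 - 14 = 14, d_8 = (202 - 14^2)/1 = 6/1 = 6: (m_8, d_8) = (m_1, d_1) = (14, 6), so from here the quotients repeat a_1, ..., a_7; the period length is 7.
So sqrt(202) = [14; (4, 1, 2, 2, 1, 4, 28)] with period length k = 7.
k is odd, so (p_{k-1}, q_{k-1}) only solves x^2 - 202y^2 = -1 and the fundamental solution of x^2 - 202y^2 = 1 is (p_{2k-1}, q_{2k-1}) = (p_13, q_13); compute convergents through index 13, running through the period twice.
Convergents (p_i = a_i*p_{i-1} + p_{i-2}, q_i = a_i*q_{i-1} + q_{i-2} with p_{-2}=0, p_{-1}=1, q_{-2}=1, q_{-1}=0):
  i=0: a_0=14, p_0 = 14*1 + 0 = 14, q_0 = 14*0 + 1 = 1.
  i=1: a_1=4, p_1 = 4*14 + 1 = 57, q_1 = 4*1 + 0 = 4.
  i=2: a_2=1, p_2 = 1*57 + 14 = 71, q_2 = 1*4 + 1 = 5.
  i=3: a_3=2, p_3 = 2*71 + 57 = 199, q_3 = 2*5 + 4 = 14.
  i=4: a_4=2, p_4 = 2*199 + 71 = 469, q_4 = 2*14 + 5 = 33.
  i=5: a_5=1, p_5 = 1*469 + 199 = 668, q_5 = 1*33 + 14 = 47.
  i=6: a_6=4, p_6 = 4*668 + 469 = 3141, q_6 = 4*47 + 33 = 221.
  i=7: a_7=28, p_7 = 28*3141 + 668 = 88616, q_7 = 28*221 + 47 = 6235.
  i=8: a_8=4, p_8 = 4*88616 + 3141 = 357605, q_8 = 4*6235 + 221 = 25161.
  i=9: a_9=1, p_9 = 1*357605 + 88616 = 446221, q_9 = 1*25161 + 6235 = 31396.
  i=10: a_10=2, p_10 = 2*446221 + 357605 = 1250047, q_10 = 2*31396 + 25161 = 87953.
  i=11: a_11=2, p_11 = 2*1250047 + 446221 = 2946315, q_11 = 2*87953 + 31396 = 207302.
  i=12: a_12=1, p_12 = 1*2946315 + 1250047 = 4196362, q_12 = 1*207302 + 87953 = 295255.
  i=13: a_13=4, p_13 = 4*4196362 + 2946315 = 19731763, q_13 = 4*295255 + 207302 = 1388322.
Indeed p_6^2 - 202*q_6^2 = 9865881 - 9865882 = -1, not +1.
Check: 19731763^2 - 202*1388322^2 = 389342471088169 - 389342471088168 = 1, so (x, y) = (19731763, 1388322) solves the equation, and by the theorem it is the least positive solution.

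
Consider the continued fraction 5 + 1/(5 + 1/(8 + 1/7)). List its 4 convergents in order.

5/1, 26/5, 213/41, 1517/292

Using the convergent recurrence p_i = a_i*p_{i-1} + p_{i-2}, q_i = a_i*q_{i-1} + q_{i-2} with p_{-2}=0, p_{-1}=1, q_{-2}=1, q_{-1}=0:
  i=0: a_0=5, p_0 = 5*1 + 0 = 5, q_0 = 5*0 + 1 = 1.
  i=1: a_1=5, p_1 = 5*5 + 1 = 26, q_1 = 5*1 + 0 = 5.
  i=2: a_2=8, p_2 = 8*26 + 5 = 213, q_2 = 8*5 + 1 = 41.
  i=3: a_3=7, p_3 = 7*213 + 26 = 1517, q_3 = 7*41 + 5 = 292.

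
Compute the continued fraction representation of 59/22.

Run the Euclidean algorithm on 59 and 22; the successive quotients are the partial quotients a_0, a_1, ... (each step inverts the fractional part left over by the previous one):
  59 = 2*22 + 15, so a_0 = 2.
  22 = 1*15 + 7, so a_1 = 1.
  15 = 2*7 + 1, so a_2 = 2.
  7 = 7*1 + 0, so a_3 = 7.
The remainder reaches 0 after 4 divisions, so the expansion has 4 partial quotients, read off in order.

[2; 1, 2, 7]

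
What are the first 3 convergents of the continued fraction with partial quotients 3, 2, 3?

Using the convergent recurrence p_i = a_i*p_{i-1} + p_{i-2}, q_i = a_i*q_{i-1} + q_{i-2} with p_{-2}=0, p_{-1}=1, q_{-2}=1, q_{-1}=0:
  i=0: a_0=3, p_0 = 3*1 + 0 = 3, q_0 = 3*0 + 1 = 1.
  i=1: a_1=2, p_1 = 2*3 + 1 = 7, q_1 = 2*1 + 0 = 2.
  i=2: a_2=3, p_2 = 3*7 + 3 = 24, q_2 = 3*2 + 1 = 7.

3/1, 7/2, 24/7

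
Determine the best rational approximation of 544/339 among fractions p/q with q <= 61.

69/43

Expand x = 544/339 as a continued fraction with the Euclidean algorithm:
  544 = 1*339 + 205, so a_0 = 1.
  339 = 1*205 + 134, so a_1 = 1.
  205 = 1*134 + 71, so a_2 = 1.
  134 = 1*71 + 63, so a_3 = 1.
  71 = 1*63 + 8, so a_4 = 1.
  63 = 7*8 + 7, so a_5 = 7.
  8 = 1*7 + 1, so a_6 = 1.
  7 = 7*1 + 0, so a_7 = 7.
so x = [1; 1, 1, 1, 1, 7, 1, 7].
Convergents (p_i = a_i*p_{i-1} + p_{i-2}, q_i = a_i*q_{i-1} + q_{i-2} with p_{-2}=0, p_{-1}=1, q_{-2}=1, q_{-1}=0), until the denominator exceeds 61:
  i=0: a_0=1, p_0 = 1*1 + 0 = 1, q_0 = 1*0 + 1 = 1.
  i=1: a_1=1, p_1 = 1*1 + 1 = 2, q_1 = 1*1 + 0 = 1.
  i=2: a_2=1, p_2 = 1*2 + 1 = 3, q_2 = 1*1 + 1 = 2.
  i=3: a_3=1, p_3 = 1*3 + 2 = 5, q_3 = 1*2 + 1 = 3.
  i=4: a_4=1, p_4 = 1*5 + 3 = 8, q_4 = 1*3 + 2 = 5.
  i=5: a_5=7, p_5 = 7*8 + 5 = 61, q_5 = 7*5 + 3 = 38.
  i=6: a_6=1, p_6 = 1*61 + 8 = 69, q_6 = 1*38 + 5 = 43.
  i=7: a_7=7, p_7 = 7*69 + 61 = 544, q_7 = 7*43 + 38 = 339.
q_7 = 339 > 61, so the last convergent with denominator <= 61 is p_6/q_6 = 69/43.
The closest fraction with denominator <= 61 is either p_6/q_6 or the intermediate fraction (k*p_6 + p_5)/(k*q_6 + q_5) with the largest k >= 1 whose denominator stays <= 61; these approach x as k grows, and every other convergent or intermediate fraction in range is farther away.
Largest k: floor((61 - q_5)/q_6) = floor((61 - 38)/43) = 0.
Since k = 0, no intermediate fraction beyond p_6/q_6 has denominator <= 61, so the convergent 69/43 is the closest (its error is |544*43 - 69*339|/(339*43) = 1/14577).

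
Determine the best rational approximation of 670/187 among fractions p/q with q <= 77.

Expand x = 670/187 as a continued fraction with the Euclidean algorithm:
  670 = 3*187 + 109, so a_0 = 3.
  187 = 1*109 + 78, so a_1 = 1.
  109 = 1*78 + 31, so a_2 = 1.
  78 = 2*31 + 16, so a_3 = 2.
  31 = 1*16 + 15, so a_4 = 1.
  16 = 1*15 + 1, so a_5 = 1.
  15 = 15*1 + 0, so a_6 = 15.
so x = [3; 1, 1, 2, 1, 1, 15].
Convergents (p_i = a_i*p_{i-1} + p_{i-2}, q_i = a_i*q_{i-1} + q_{i-2} with p_{-2}=0, p_{-1}=1, q_{-2}=1, q_{-1}=0), until the denominator exceeds 77:
  i=0: a_0=3, p_0 = 3*1 + 0 = 3, q_0 = 3*0 + 1 = 1.
  i=1: a_1=1, p_1 = 1*3 + 1 = 4, q_1 = 1*1 + 0 = 1.
  i=2: a_2=1, p_2 = 1*4 + 3 = 7, q_2 = 1*1 + 1 = 2.
  i=3: a_3=2, p_3 = 2*7 + 4 = 18, q_3 = 2*2 + 1 = 5.
  i=4: a_4=1, p_4 = 1*18 + 7 = 25, q_4 = 1*5 + 2 = 7.
  i=5: a_5=1, p_5 = 1*25 + 18 = 43, q_5 = 1*7 + 5 = 12.
  i=6: a_6=15, p_6 = 15*43 + 25 = 670, q_6 = 15*12 + 7 = 187.
q_6 = 187 > 77, so the last convergent with denominator <= 77 is p_5/q_5 = 43/12.
The closest fraction with denominator <= 77 is either p_5/q_5 or the intermediate fraction (k*p_5 + p_4)/(k*q_5 + q_4) with the largest k >= 1 whose denominator stays <= 77; these approach x as k grows, and every other convergent or intermediate fraction in range is farther away.
Largest k: floor((77 - q_4)/q_5) = floor((77 - 7)/12) = 5.
That gives (5*43 + 25)/(5*12 + 7) = 240/67.
Compare the errors: |x - 43/12| = |670*12 - 43*187|/(187*12) = 1/2244, and |x - 240/67| = |670*67 - 240*187|/(187*67) = 10/12529.
Cross-multiplying, 1*12529 = 12529 < 22440 = 10*2244, so 1/2244 is smaller: the convergent 43/12 is closer to x than 240/67.

43/12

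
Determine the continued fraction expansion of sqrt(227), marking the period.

Write x_i = (sqrt(227) + m_i)/d_i with (m_0, d_0) = (0, 1). a_0 = floor(sqrt(227)) = 15, since 15^2 = 225 <= 227 < 256 = 16^2.
Iterate m_{i+1} = d_i*a_i - m_i, d_{i+1} = (227 - m_{i+1}^2)/d_i, a_{i+1} = floor((a_0 + m_{i+1})/d_{i+1}):
  m_1 = 1*15 - 0 = 15, d_1 = (227 - 15^2)/1 = 2/1 = 2, a_1 = floor((15 + 15)/2) = 15.
  m_2 = 2*15 - 15 = 15, d_2 = (227 - 15^2)/2 = 2/2 = 1, a_2 = floor((15 + 15)/1) = 30.
  m_3 = 1*30 - 15 = 15, d_3 = (227 - 15^2)/1 = 2/1 = 2: (m_3, d_3) = (m_1, d_1) = (15, 2), so from here the quotients repeat a_1, a_2; the period length is 2.
Hence the expansion of sqrt(227) is a_0 = 15 followed by the repeating block 15, 30 (period 2).

[15; (15, 30)]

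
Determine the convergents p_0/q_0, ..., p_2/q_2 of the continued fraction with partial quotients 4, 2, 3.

4/1, 9/2, 31/7

Using the convergent recurrence p_i = a_i*p_{i-1} + p_{i-2}, q_i = a_i*q_{i-1} + q_{i-2} with p_{-2}=0, p_{-1}=1, q_{-2}=1, q_{-1}=0:
  i=0: a_0=4, p_0 = 4*1 + 0 = 4, q_0 = 4*0 + 1 = 1.
  i=1: a_1=2, p_1 = 2*4 + 1 = 9, q_1 = 2*1 + 0 = 2.
  i=2: a_2=3, p_2 = 3*9 + 4 = 31, q_2 = 3*2 + 1 = 7.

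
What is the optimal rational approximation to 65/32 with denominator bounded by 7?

2/1

Expand x = 65/32 as a continued fraction with the Euclidean algorithm:
  65 = 2*32 + 1, so a_0 = 2.
  32 = 32*1 + 0, so a_1 = 32.
so x = [2; 32].
Convergents (p_i = a_i*p_{i-1} + p_{i-2}, q_i = a_i*q_{i-1} + q_{i-2} with p_{-2}=0, p_{-1}=1, q_{-2}=1, q_{-1}=0), until the denominator exceeds 7:
  i=0: a_0=2, p_0 = 2*1 + 0 = 2, q_0 = 2*0 + 1 = 1.
  i=1: a_1=32, p_1 = 32*2 + 1 = 65, q_1 = 32*1 + 0 = 32.
q_1 = 32 > 7, so the last convergent with denominator <= 7 is p_0/q_0 = 2/1.
The closest fraction with denominator <= 7 is either p_0/q_0 or the intermediate fraction (k*p_0 + p_{-1})/(k*q_0 + q_{-1}) with the largest k >= 1 whose denominator stays <= 7; these approach x as k grows, and every other convergent or intermediate fraction in range is farther away.
Largest k: floor((7 - q_{-1})/q_0) = floor((7 - 0)/1) = 7 (using the seeds p_{-1} = 1, q_{-1} = 0).
That gives (7*2 + 1)/(7*1 + 0) = 15/7.
Compare the errors: |x - 2/1| = |65*1 - 2*32|/(32*1) = 1/32, and |x - 15/7| = |65*7 - 15*32|/(32*7) = 25/224.
Cross-multiplying, 1*224 = 224 < 800 = 25*32, so 1/32 is smaller: the convergent 2/1 is closer to x than 15/7.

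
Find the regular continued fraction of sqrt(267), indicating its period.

Write x_i = (sqrt(267) + m_i)/d_i with (m_0, d_0) = (0, 1). a_0 = floor(sqrt(267)) = 16, since 16^2 = 256 <= 267 < 289 = 17^2.
Iterate m_{i+1} = d_i*a_i - m_i, d_{i+1} = (267 - m_{i+1}^2)/d_i, a_{i+1} = floor((a_0 + m_{i+1})/d_{i+1}):
  m_1 = 1*16 - 0 = 16, d_1 = (267 - 16^2)/1 = 11/1 = 11, a_1 = floor((16 + 16)/11) = 2.
  m_2 = 11*2 - 16 = 6, d_2 = (267 - 6^2)/11 = 231/11 = 21, a_2 = floor((16 + 6)/21) = 1.
  m_3 = 21*1 - 6 = 15, d_3 = (267 - 15^2)/21 = 42/21 = 2, a_3 = floor((16 + 15)/2) = 15.
  m_4 = 2*15 - 15 = 15, d_4 = (267 - 15^2)/2 = 42/2 = 21, a_4 = floor((16 + 15)/21) = 1.
  m_5 = 21*1 - 15 = 6, d_5 = (267 - 6^2)/21 = 231/21 = 11, a_5 = floor((16 + 6)/11) = 2.
  m_6 = 11*2 - 6 = 16, d_6 = (267 - 16^2)/11 = 11/11 = 1, a_6 = floor((16 + 16)/1) = 32.
  m_7 = 1*32 - 16 = 16, d_7 = (267 - 16^2)/1 = 11/1 = 11: (m_7, d_7) = (m_1, d_1) = (16, 11), so from here the quotients repeat a_1, ..., a_6; the period length is 6.
Hence the expansion of sqrt(267) is a_0 = 16 followed by the repeating block 2, 1, 15, 1, 2, 32 (period 6).

[16; (2, 1, 15, 1, 2, 32)]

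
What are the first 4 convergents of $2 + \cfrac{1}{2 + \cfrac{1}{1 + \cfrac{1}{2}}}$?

2/1, 5/2, 7/3, 19/8

Using the convergent recurrence p_i = a_i*p_{i-1} + p_{i-2}, q_i = a_i*q_{i-1} + q_{i-2} with p_{-2}=0, p_{-1}=1, q_{-2}=1, q_{-1}=0:
  i=0: a_0=2, p_0 = 2*1 + 0 = 2, q_0 = 2*0 + 1 = 1.
  i=1: a_1=2, p_1 = 2*2 + 1 = 5, q_1 = 2*1 + 0 = 2.
  i=2: a_2=1, p_2 = 1*5 + 2 = 7, q_2 = 1*2 + 1 = 3.
  i=3: a_3=2, p_3 = 2*7 + 5 = 19, q_3 = 2*3 + 2 = 8.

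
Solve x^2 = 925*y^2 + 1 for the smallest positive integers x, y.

First expand sqrt(925) as a continued fraction. With x_i = (sqrt(925) + m_i)/d_i and (m_0, d_0) = (0, 1): a_0 = floor(sqrt(925)) = 30, since 30^2 = 900 <= 925 < 961 = 31^2.
Iterate m_{i+1} = d_i*a_i - m_i, d_{i+1} = (925 - m_{i+1}^2)/d_i, a_{i+1} = floor((a_0 + m_{i+1})/d_{i+1}):
  m_1 = 1*30 - 0 = 30, d_1 = (925 - 30^2)/1 = 25/1 = 25, a_1 = floor((30 + 30)/25) = 2.
  m_2 = 25*2 - 30 = 20, d_2 = (925 - 20^2)/25 = 525/25 = 21, a_2 = floor((30 + 20)/21) = 2.
  m_3 = 21*2 - 20 = 22, d_3 = (925 - 22^2)/21 = 441/21 = 21, a_3 = floor((30 + 22)/21) = 2.
  m_4 = 21*2 - 22 = 20, d_4 = (925 - 20^2)/21 = 525/21 = 25, a_4 = floor((30 + 20)/25) = 2.
  m_5 = 25*2 - 20 = 30, d_5 = (925 - 30^2)/25 = 25/25 = 1, a_5 = floor((30 + 30)/1) = 60.
  m_6 = 1*60 - 30 = 30, d_6 = (925 - 30^2)/1 = 25/1 = 25: (m_6, d_6) = (m_1, d_1) = (30, 25), so from here the quotients repeat a_1, ..., a_5; the period length is 5.
So sqrt(925) = [30; (2, 2, 2, 2, 60)] with period length k = 5.
k is odd, so (p_{k-1}, q_{k-1}) only solves x^2 - 925y^2 = -1 and the fundamental solution of x^2 - 925y^2 = 1 is (p_{2k-1}, q_{2k-1}) = (p_9, q_9); compute convergents through index 9, running through the period twice.
Convergents (p_i = a_i*p_{i-1} + p_{i-2}, q_i = a_i*q_{i-1} + q_{i-2} with p_{-2}=0, p_{-1}=1, q_{-2}=1, q_{-1}=0):
  i=0: a_0=30, p_0 = 30*1 + 0 = 30, q_0 = 30*0 + 1 = 1.
  i=1: a_1=2, p_1 = 2*30 + 1 = 61, q_1 = 2*1 + 0 = 2.
  i=2: a_2=2, p_2 = 2*61 + 30 = 152, q_2 = 2*2 + 1 = 5.
  i=3: a_3=2, p_3 = 2*152 + 61 = 365, q_3 = 2*5 + 2 = 12.
  i=4: a_4=2, p_4 = 2*365 + 152 = 882, q_4 = 2*12 + 5 = 29.
  i=5: a_5=60, p_5 = 60*882 + 365 = 53285, q_5 = 60*29 + 12 = 1752.
  i=6: a_6=2, p_6 = 2*53285 + 882 = 107452, q_6 = 2*1752 + 29 = 3533.
  i=7: a_7=2, p_7 = 2*107452 + 53285 = 268189, q_7 = 2*3533 + 1752 = 8818.
  i=8: a_8=2, p_8 = 2*268189 + 107452 = 643830, q_8 = 2*8818 + 3533 = 21169.
  i=9: a_9=2, p_9 = 2*643830 + 268189 = 1555849, q_9 = 2*21169 + 8818 = 51156.
Indeed p_4^2 - 925*q_4^2 = 777924 - 777925 = -1, not +1.
Check: 1555849^2 - 925*51156^2 = 2420666110801 - 2420666110800 = 1, so (x, y) = (1555849, 51156) solves the equation, and by the theorem it is the least positive solution.

(x, y) = (1555849, 51156)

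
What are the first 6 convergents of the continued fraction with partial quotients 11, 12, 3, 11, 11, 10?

11/1, 133/12, 410/37, 4643/419, 51483/4646, 519473/46879

Using the convergent recurrence p_i = a_i*p_{i-1} + p_{i-2}, q_i = a_i*q_{i-1} + q_{i-2} with p_{-2}=0, p_{-1}=1, q_{-2}=1, q_{-1}=0:
  i=0: a_0=11, p_0 = 11*1 + 0 = 11, q_0 = 11*0 + 1 = 1.
  i=1: a_1=12, p_1 = 12*11 + 1 = 133, q_1 = 12*1 + 0 = 12.
  i=2: a_2=3, p_2 = 3*133 + 11 = 410, q_2 = 3*12 + 1 = 37.
  i=3: a_3=11, p_3 = 11*410 + 133 = 4643, q_3 = 11*37 + 12 = 419.
  i=4: a_4=11, p_4 = 11*4643 + 410 = 51483, q_4 = 11*419 + 37 = 4646.
  i=5: a_5=10, p_5 = 10*51483 + 4643 = 519473, q_5 = 10*4646 + 419 = 46879.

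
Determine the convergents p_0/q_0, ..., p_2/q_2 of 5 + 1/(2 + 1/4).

Using the convergent recurrence p_i = a_i*p_{i-1} + p_{i-2}, q_i = a_i*q_{i-1} + q_{i-2} with p_{-2}=0, p_{-1}=1, q_{-2}=1, q_{-1}=0:
  i=0: a_0=5, p_0 = 5*1 + 0 = 5, q_0 = 5*0 + 1 = 1.
  i=1: a_1=2, p_1 = 2*5 + 1 = 11, q_1 = 2*1 + 0 = 2.
  i=2: a_2=4, p_2 = 4*11 + 5 = 49, q_2 = 4*2 + 1 = 9.

5/1, 11/2, 49/9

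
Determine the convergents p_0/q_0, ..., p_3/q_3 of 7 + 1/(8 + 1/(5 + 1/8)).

7/1, 57/8, 292/41, 2393/336

Using the convergent recurrence p_i = a_i*p_{i-1} + p_{i-2}, q_i = a_i*q_{i-1} + q_{i-2} with p_{-2}=0, p_{-1}=1, q_{-2}=1, q_{-1}=0:
  i=0: a_0=7, p_0 = 7*1 + 0 = 7, q_0 = 7*0 + 1 = 1.
  i=1: a_1=8, p_1 = 8*7 + 1 = 57, q_1 = 8*1 + 0 = 8.
  i=2: a_2=5, p_2 = 5*57 + 7 = 292, q_2 = 5*8 + 1 = 41.
  i=3: a_3=8, p_3 = 8*292 + 57 = 2393, q_3 = 8*41 + 8 = 336.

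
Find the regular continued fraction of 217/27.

Run the Euclidean algorithm on 217 and 27; the successive quotients are the partial quotients a_0, a_1, ... (each step inverts the fractional part left over by the previous one):
  217 = 8*27 + 1, so a_0 = 8.
  27 = 27*1 + 0, so a_1 = 27.
The remainder reaches 0 after 2 divisions, so the expansion has 2 partial quotients, read off in order.

[8; 27]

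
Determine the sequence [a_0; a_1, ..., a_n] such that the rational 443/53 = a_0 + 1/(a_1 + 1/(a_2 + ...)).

Run the Euclidean algorithm on 443 and 53; the successive quotients are the partial quotients a_0, a_1, ... (each step inverts the fractional part left over by the previous one):
  443 = 8*53 + 19, so a_0 = 8.
  53 = 2*19 + 15, so a_1 = 2.
  19 = 1*15 + 4, so a_2 = 1.
  15 = 3*4 + 3, so a_3 = 3.
  4 = 1*3 + 1, so a_4 = 1.
  3 = 3*1 + 0, so a_5 = 3.
The remainder reaches 0 after 6 divisions, so the expansion has 6 partial quotients, read off in order.

[8; 2, 1, 3, 1, 3]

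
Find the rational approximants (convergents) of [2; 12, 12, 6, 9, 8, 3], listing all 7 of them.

2/1, 25/12, 302/145, 1837/882, 16835/8083, 136517/65546, 426386/204721

Using the convergent recurrence p_i = a_i*p_{i-1} + p_{i-2}, q_i = a_i*q_{i-1} + q_{i-2} with p_{-2}=0, p_{-1}=1, q_{-2}=1, q_{-1}=0:
  i=0: a_0=2, p_0 = 2*1 + 0 = 2, q_0 = 2*0 + 1 = 1.
  i=1: a_1=12, p_1 = 12*2 + 1 = 25, q_1 = 12*1 + 0 = 12.
  i=2: a_2=12, p_2 = 12*25 + 2 = 302, q_2 = 12*12 + 1 = 145.
  i=3: a_3=6, p_3 = 6*302 + 25 = 1837, q_3 = 6*145 + 12 = 882.
  i=4: a_4=9, p_4 = 9*1837 + 302 = 16835, q_4 = 9*882 + 145 = 8083.
  i=5: a_5=8, p_5 = 8*16835 + 1837 = 136517, q_5 = 8*8083 + 882 = 65546.
  i=6: a_6=3, p_6 = 3*136517 + 16835 = 426386, q_6 = 3*65546 + 8083 = 204721.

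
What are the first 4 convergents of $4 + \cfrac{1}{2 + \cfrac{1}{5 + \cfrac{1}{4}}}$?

4/1, 9/2, 49/11, 205/46

Using the convergent recurrence p_i = a_i*p_{i-1} + p_{i-2}, q_i = a_i*q_{i-1} + q_{i-2} with p_{-2}=0, p_{-1}=1, q_{-2}=1, q_{-1}=0:
  i=0: a_0=4, p_0 = 4*1 + 0 = 4, q_0 = 4*0 + 1 = 1.
  i=1: a_1=2, p_1 = 2*4 + 1 = 9, q_1 = 2*1 + 0 = 2.
  i=2: a_2=5, p_2 = 5*9 + 4 = 49, q_2 = 5*2 + 1 = 11.
  i=3: a_3=4, p_3 = 4*49 + 9 = 205, q_3 = 4*11 + 2 = 46.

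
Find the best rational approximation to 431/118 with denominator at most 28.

Expand x = 431/118 as a continued fraction with the Euclidean algorithm:
  431 = 3*118 + 77, so a_0 = 3.
  118 = 1*77 + 41, so a_1 = 1.
  77 = 1*41 + 36, so a_2 = 1.
  41 = 1*36 + 5, so a_3 = 1.
  36 = 7*5 + 1, so a_4 = 7.
  5 = 5*1 + 0, so a_5 = 5.
so x = [3; 1, 1, 1, 7, 5].
Convergents (p_i = a_i*p_{i-1} + p_{i-2}, q_i = a_i*q_{i-1} + q_{i-2} with p_{-2}=0, p_{-1}=1, q_{-2}=1, q_{-1}=0), until the denominator exceeds 28:
  i=0: a_0=3, p_0 = 3*1 + 0 = 3, q_0 = 3*0 + 1 = 1.
  i=1: a_1=1, p_1 = 1*3 + 1 = 4, q_1 = 1*1 + 0 = 1.
  i=2: a_2=1, p_2 = 1*4 + 3 = 7, q_2 = 1*1 + 1 = 2.
  i=3: a_3=1, p_3 = 1*7 + 4 = 11, q_3 = 1*2 + 1 = 3.
  i=4: a_4=7, p_4 = 7*11 + 7 = 84, q_4 = 7*3 + 2 = 23.
  i=5: a_5=5, p_5 = 5*84 + 11 = 431, q_5 = 5*23 + 3 = 118.
q_5 = 118 > 28, so the last convergent with denominator <= 28 is p_4/q_4 = 84/23.
The closest fraction with denominator <= 28 is either p_4/q_4 or the intermediate fraction (k*p_4 + p_3)/(k*q_4 + q_3) with the largest k >= 1 whose denominator stays <= 28; these approach x as k grows, and every other convergent or intermediate fraction in range is farther away.
Largest k: floor((28 - q_3)/q_4) = floor((28 - 3)/23) = 1.
That gives (1*84 + 11)/(1*23 + 3) = 95/26.
Compare the errors: |x - 84/23| = |431*23 - 84*118|/(118*23) = 1/2714, and |x - 95/26| = |431*26 - 95*118|/(118*26) = 4/3068.
Cross-multiplying, 1*3068 = 3068 < 10856 = 4*2714, so 1/2714 is smaller: the convergent 84/23 is closer to x than 95/26.

84/23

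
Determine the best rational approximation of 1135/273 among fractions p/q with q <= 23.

79/19

Expand x = 1135/273 as a continued fraction with the Euclidean algorithm:
  1135 = 4*273 + 43, so a_0 = 4.
  273 = 6*43 + 15, so a_1 = 6.
  43 = 2*15 + 13, so a_2 = 2.
  15 = 1*13 + 2, so a_3 = 1.
  13 = 6*2 + 1, so a_4 = 6.
  2 = 2*1 + 0, so a_5 = 2.
so x = [4; 6, 2, 1, 6, 2].
Convergents (p_i = a_i*p_{i-1} + p_{i-2}, q_i = a_i*q_{i-1} + q_{i-2} with p_{-2}=0, p_{-1}=1, q_{-2}=1, q_{-1}=0), until the denominator exceeds 23:
  i=0: a_0=4, p_0 = 4*1 + 0 = 4, q_0 = 4*0 + 1 = 1.
  i=1: a_1=6, p_1 = 6*4 + 1 = 25, q_1 = 6*1 + 0 = 6.
  i=2: a_2=2, p_2 = 2*25 + 4 = 54, q_2 = 2*6 + 1 = 13.
  i=3: a_3=1, p_3 = 1*54 + 25 = 79, q_3 = 1*13 + 6 = 19.
  i=4: a_4=6, p_4 = 6*79 + 54 = 528, q_4 = 6*19 + 13 = 127.
q_4 = 127 > 23, so the last convergent with denominator <= 23 is p_3/q_3 = 79/19.
The closest fraction with denominator <= 23 is either p_3/q_3 or the intermediate fraction (k*p_3 + p_2)/(k*q_3 + q_2) with the largest k >= 1 whose denominator stays <= 23; these approach x as k grows, and every other convergent or intermediate fraction in range is farther away.
Largest k: floor((23 - q_2)/q_3) = floor((23 - 13)/19) = 0.
Since k = 0, no intermediate fraction beyond p_3/q_3 has denominator <= 23, so the convergent 79/19 is the closest (its error is |1135*19 - 79*273|/(273*19) = 2/5187).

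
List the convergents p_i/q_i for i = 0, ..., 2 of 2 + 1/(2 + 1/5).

Using the convergent recurrence p_i = a_i*p_{i-1} + p_{i-2}, q_i = a_i*q_{i-1} + q_{i-2} with p_{-2}=0, p_{-1}=1, q_{-2}=1, q_{-1}=0:
  i=0: a_0=2, p_0 = 2*1 + 0 = 2, q_0 = 2*0 + 1 = 1.
  i=1: a_1=2, p_1 = 2*2 + 1 = 5, q_1 = 2*1 + 0 = 2.
  i=2: a_2=5, p_2 = 5*5 + 2 = 27, q_2 = 5*2 + 1 = 11.

2/1, 5/2, 27/11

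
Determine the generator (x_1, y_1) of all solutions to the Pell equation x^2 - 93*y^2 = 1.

First expand sqrt(93) as a continued fraction. With x_i = (sqrt(93) + m_i)/d_i and (m_0, d_0) = (0, 1): a_0 = floor(sqrt(93)) = 9, since 9^2 = 81 <= 93 < 100 = 10^2.
Iterate m_{i+1} = d_i*a_i - m_i, d_{i+1} = (93 - m_{i+1}^2)/d_i, a_{i+1} = floor((a_0 + m_{i+1})/d_{i+1}):
  m_1 = 1*9 - 0 = 9, d_1 = (93 - 9^2)/1 = 12/1 = 12, a_1 = floor((9 + 9)/12) = 1.
  m_2 = 12*1 - 9 = 3, d_2 = (93 - 3^2)/12 = 84/12 = 7, a_2 = floor((9 + 3)/7) = 1.
  m_3 = 7*1 - 3 = 4, d_3 = (93 - 4^2)/7 = 77/7 = 11, a_3 = floor((9 + 4)/11) = 1.
  m_4 = 11*1 - 4 = 7, d_4 = (93 - 7^2)/11 = 44/11 = 4, a_4 = floor((9 + 7)/4) = 4.
  m_5 = 4*4 - 7 = 9, d_5 = (93 - 9^2)/4 = 12/4 = 3, a_5 = floor((9 + 9)/3) = 6.
  m_6 = 3*6 - 9 = 9, d_6 = (93 - 9^2)/3 = 12/3 = 4, a_6 = floor((9 + 9)/4) = 4.
  m_7 = 4*4 - 9 = 7, d_7 = (93 - 7^2)/4 = 44/4 = 11, a_7 = floor((9 + 7)/11) = 1.
  m_8 = 11*1 - 7 = 4, d_8 = (93 - 4^2)/11 = 77/11 = 7, a_8 = floor((9 + 4)/7) = 1.
  m_9 = 7*1 - 4 = 3, d_9 = (93 - 3^2)/7 = 84/7 = 12, a_9 = floor((9 + 3)/12) = 1.
  m_10 = 12*1 - 3 = 9, d_10 = (93 - 9^2)/12 = 12/12 = 1, a_10 = floor((9 + 9)/1) = 18.
  m_11 = 1*18 - 9 = 9, d_11 = (93 - 9^2)/1 = 12/1 = 12: (m_11, d_11) = (m_1, d_1) = (9, 12), so from here the quotients repeat a_1, ..., a_10; the period length is 10.
So sqrt(93) = [9; (1, 1, 1, 4, 6, 4, 1, 1, 1, 18)] with period length k = 10.
k is even, so the fundamental solution of x^2 - 93y^2 = 1 is (p_{k-1}, q_{k-1}) = (p_9, q_9); compute convergents through index 9.
Convergents (p_i = a_i*p_{i-1} + p_{i-2}, q_i = a_i*q_{i-1} + q_{i-2} with p_{-2}=0, p_{-1}=1, q_{-2}=1, q_{-1}=0):
  i=0: a_0=9, p_0 = 9*1 + 0 = 9, q_0 = 9*0 + 1 = 1.
  i=1: a_1=1, p_1 = 1*9 + 1 = 10, q_1 = 1*1 + 0 = 1.
  i=2: a_2=1, p_2 = 1*10 + 9 = 19, q_2 = 1*1 + 1 = 2.
  i=3: a_3=1, p_3 = 1*19 + 10 = 29, q_3 = 1*2 + 1 = 3.
  i=4: a_4=4, p_4 = 4*29 + 19 = 135, q_4 = 4*3 + 2 = 14.
  i=5: a_5=6, p_5 = 6*135 + 29 = 839, q_5 = 6*14 + 3 = 87.
  i=6: a_6=4, p_6 = 4*839 + 135 = 3491, q_6 = 4*87 + 14 = 362.
  i=7: a_7=1, p_7 = 1*3491 + 839 = 4330, q_7 = 1*362 + 87 = 449.
  i=8: a_8=1, p_8 = 1*4330 + 3491 = 7821, q_8 = 1*449 + 362 = 811.
  i=9: a_9=1, p_9 = 1*7821 + 4330 = 12151, q_9 = 1*811 + 449 = 1260.
Check: 12151^2 - 93*1260^2 = 147646801 - 147646800 = 1, so (x, y) = (12151, 1260) solves the equation, and by the theorem it is the least positive solution.

(x, y) = (12151, 1260)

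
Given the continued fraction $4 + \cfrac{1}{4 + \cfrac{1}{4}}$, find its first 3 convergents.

Using the convergent recurrence p_i = a_i*p_{i-1} + p_{i-2}, q_i = a_i*q_{i-1} + q_{i-2} with p_{-2}=0, p_{-1}=1, q_{-2}=1, q_{-1}=0:
  i=0: a_0=4, p_0 = 4*1 + 0 = 4, q_0 = 4*0 + 1 = 1.
  i=1: a_1=4, p_1 = 4*4 + 1 = 17, q_1 = 4*1 + 0 = 4.
  i=2: a_2=4, p_2 = 4*17 + 4 = 72, q_2 = 4*4 + 1 = 17.

4/1, 17/4, 72/17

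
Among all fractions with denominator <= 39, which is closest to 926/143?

136/21

Expand x = 926/143 as a continued fraction with the Euclidean algorithm:
  926 = 6*143 + 68, so a_0 = 6.
  143 = 2*68 + 7, so a_1 = 2.
  68 = 9*7 + 5, so a_2 = 9.
  7 = 1*5 + 2, so a_3 = 1.
  5 = 2*2 + 1, so a_4 = 2.
  2 = 2*1 + 0, so a_5 = 2.
so x = [6; 2, 9, 1, 2, 2].
Convergents (p_i = a_i*p_{i-1} + p_{i-2}, q_i = a_i*q_{i-1} + q_{i-2} with p_{-2}=0, p_{-1}=1, q_{-2}=1, q_{-1}=0), until the denominator exceeds 39:
  i=0: a_0=6, p_0 = 6*1 + 0 = 6, q_0 = 6*0 + 1 = 1.
  i=1: a_1=2, p_1 = 2*6 + 1 = 13, q_1 = 2*1 + 0 = 2.
  i=2: a_2=9, p_2 = 9*13 + 6 = 123, q_2 = 9*2 + 1 = 19.
  i=3: a_3=1, p_3 = 1*123 + 13 = 136, q_3 = 1*19 + 2 = 21.
  i=4: a_4=2, p_4 = 2*136 + 123 = 395, q_4 = 2*21 + 19 = 61.
q_4 = 61 > 39, so the last convergent with denominator <= 39 is p_3/q_3 = 136/21.
The closest fraction with denominator <= 39 is either p_3/q_3 or the intermediate fraction (k*p_3 + p_2)/(k*q_3 + q_2) with the largest k >= 1 whose denominator stays <= 39; these approach x as k grows, and every other convergent or intermediate fraction in range is farther away.
Largest k: floor((39 - q_2)/q_3) = floor((39 - 19)/21) = 0.
Since k = 0, no intermediate fraction beyond p_3/q_3 has denominator <= 39, so the convergent 136/21 is the closest (its error is |926*21 - 136*143|/(143*21) = 2/3003).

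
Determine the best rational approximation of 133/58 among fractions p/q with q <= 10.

Expand x = 133/58 as a continued fraction with the Euclidean algorithm:
  133 = 2*58 + 17, so a_0 = 2.
  58 = 3*17 + 7, so a_1 = 3.
  17 = 2*7 + 3, so a_2 = 2.
  7 = 2*3 + 1, so a_3 = 2.
  3 = 3*1 + 0, so a_4 = 3.
so x = [2; 3, 2, 2, 3].
Convergents (p_i = a_i*p_{i-1} + p_{i-2}, q_i = a_i*q_{i-1} + q_{i-2} with p_{-2}=0, p_{-1}=1, q_{-2}=1, q_{-1}=0), until the denominator exceeds 10:
  i=0: a_0=2, p_0 = 2*1 + 0 = 2, q_0 = 2*0 + 1 = 1.
  i=1: a_1=3, p_1 = 3*2 + 1 = 7, q_1 = 3*1 + 0 = 3.
  i=2: a_2=2, p_2 = 2*7 + 2 = 16, q_2 = 2*3 + 1 = 7.
  i=3: a_3=2, p_3 = 2*16 + 7 = 39, q_3 = 2*7 + 3 = 17.
q_3 = 17 > 10, so the last convergent with denominator <= 10 is p_2/q_2 = 16/7.
The closest fraction with denominator <= 10 is either p_2/q_2 or the intermediate fraction (k*p_2 + p_1)/(k*q_2 + q_1) with the largest k >= 1 whose denominator stays <= 10; these approach x as k grows, and every other convergent or intermediate fraction in range is farther away.
Largest k: floor((10 - q_1)/q_2) = floor((10 - 3)/7) = 1.
That gives (1*16 + 7)/(1*7 + 3) = 23/10.
Compare the errors: |x - 16/7| = |133*7 - 16*58|/(58*7) = 3/406, and |x - 23/10| = |133*10 - 23*58|/(58*10) = 4/580.
Cross-multiplying, 4*406 = 1624 < 1740 = 3*580, so 4/580 is smaller: the intermediate fraction 23/10 is closer to x than 16/7.

23/10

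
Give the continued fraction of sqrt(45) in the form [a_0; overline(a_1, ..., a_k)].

Write x_i = (sqrt(45) + m_i)/d_i with (m_0, d_0) = (0, 1). a_0 = floor(sqrt(45)) = 6, since 6^2 = 36 <= 45 < 49 = 7^2.
Iterate m_{i+1} = d_i*a_i - m_i, d_{i+1} = (45 - m_{i+1}^2)/d_i, a_{i+1} = floor((a_0 + m_{i+1})/d_{i+1}):
  m_1 = 1*6 - 0 = 6, d_1 = (45 - 6^2)/1 = 9/1 = 9, a_1 = floor((6 + 6)/9) = 1.
  m_2 = 9*1 - 6 = 3, d_2 = (45 - 3^2)/9 = 36/9 = 4, a_2 = floor((6 + 3)/4) = 2.
  m_3 = 4*2 - 3 = 5, d_3 = (45 - 5^2)/4 = 20/4 = 5, a_3 = floor((6 + 5)/5) = 2.
  m_4 = 5*2 - 5 = 5, d_4 = (45 - 5^2)/5 = 20/5 = 4, a_4 = floor((6 + 5)/4) = 2.
  m_5 = 4*2 - 5 = 3, d_5 = (45 - 3^2)/4 = 36/4 = 9, a_5 = floor((6 + 3)/9) = 1.
  m_6 = 9*1 - 3 = 6, d_6 = (45 - 6^2)/9 = 9/9 = 1, a_6 = floor((6 + 6)/1) = 12.
  m_7 = 1*12 - 6 = 6, d_7 = (45 - 6^2)/1 = 9/1 = 9: (m_7, d_7) = (m_1, d_1) = (6, 9), so from here the quotients repeat a_1, ..., a_6; the period length is 6.
Hence the expansion of sqrt(45) is a_0 = 6 followed by the repeating block 1, 2, 2, 2, 1, 12 (period 6).

[6; overline(1, 2, 2, 2, 1, 12)]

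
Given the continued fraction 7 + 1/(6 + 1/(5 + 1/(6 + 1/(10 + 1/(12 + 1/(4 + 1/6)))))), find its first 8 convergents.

7/1, 43/6, 222/31, 1375/192, 13972/1951, 169039/23604, 690128/96367, 4309807/601806

Using the convergent recurrence p_i = a_i*p_{i-1} + p_{i-2}, q_i = a_i*q_{i-1} + q_{i-2} with p_{-2}=0, p_{-1}=1, q_{-2}=1, q_{-1}=0:
  i=0: a_0=7, p_0 = 7*1 + 0 = 7, q_0 = 7*0 + 1 = 1.
  i=1: a_1=6, p_1 = 6*7 + 1 = 43, q_1 = 6*1 + 0 = 6.
  i=2: a_2=5, p_2 = 5*43 + 7 = 222, q_2 = 5*6 + 1 = 31.
  i=3: a_3=6, p_3 = 6*222 + 43 = 1375, q_3 = 6*31 + 6 = 192.
  i=4: a_4=10, p_4 = 10*1375 + 222 = 13972, q_4 = 10*192 + 31 = 1951.
  i=5: a_5=12, p_5 = 12*13972 + 1375 = 169039, q_5 = 12*1951 + 192 = 23604.
  i=6: a_6=4, p_6 = 4*169039 + 13972 = 690128, q_6 = 4*23604 + 1951 = 96367.
  i=7: a_7=6, p_7 = 6*690128 + 169039 = 4309807, q_7 = 6*96367 + 23604 = 601806.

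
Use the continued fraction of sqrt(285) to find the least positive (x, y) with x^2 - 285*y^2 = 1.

(x, y) = (2431, 144)

First expand sqrt(285) as a continued fraction. With x_i = (sqrt(285) + m_i)/d_i and (m_0, d_0) = (0, 1): a_0 = floor(sqrt(285)) = 16, since 16^2 = 256 <= 285 < 289 = 17^2.
Iterate m_{i+1} = d_i*a_i - m_i, d_{i+1} = (285 - m_{i+1}^2)/d_i, a_{i+1} = floor((a_0 + m_{i+1})/d_{i+1}):
  m_1 = 1*16 - 0 = 16, d_1 = (285 - 16^2)/1 = 29/1 = 29, a_1 = floor((16 + 16)/29) = 1.
  m_2 = 29*1 - 16 = 13, d_2 = (285 - 13^2)/29 = 116/29 = 4, a_2 = floor((16 + 13)/4) = 7.
  m_3 = 4*7 - 13 = 15, d_3 = (285 - 15^2)/4 = 60/4 = 15, a_3 = floor((16 + 15)/15) = 2.
  m_4 = 15*2 - 15 = 15, d_4 = (285 - 15^2)/15 = 60/15 = 4, a_4 = floor((16 + 15)/4) = 7.
  m_5 = 4*7 - 15 = 13, d_5 = (285 - 13^2)/4 = 116/4 = 29, a_5 = floor((16 + 13)/29) = 1.
  m_6 = 29*1 - 13 = 16, d_6 = (285 - 16^2)/29 = 29/29 = 1, a_6 = floor((16 + 16)/1) = 32.
  m_7 = 1*32 - 16 = 16, d_7 = (285 - 16^2)/1 = 29/1 = 29: (m_7, d_7) = (m_1, d_1) = (16, 29), so from here the quotients repeat a_1, ..., a_6; the period length is 6.
So sqrt(285) = [16; (1, 7, 2, 7, 1, 32)] with period length k = 6.
k is even, so the fundamental solution of x^2 - 285y^2 = 1 is (p_{k-1}, q_{k-1}) = (p_5, q_5); compute convergents through index 5.
Convergents (p_i = a_i*p_{i-1} + p_{i-2}, q_i = a_i*q_{i-1} + q_{i-2} with p_{-2}=0, p_{-1}=1, q_{-2}=1, q_{-1}=0):
  i=0: a_0=16, p_0 = 16*1 + 0 = 16, q_0 = 16*0 + 1 = 1.
  i=1: a_1=1, p_1 = 1*16 + 1 = 17, q_1 = 1*1 + 0 = 1.
  i=2: a_2=7, p_2 = 7*17 + 16 = 135, q_2 = 7*1 + 1 = 8.
  i=3: a_3=2, p_3 = 2*135 + 17 = 287, q_3 = 2*8 + 1 = 17.
  i=4: a_4=7, p_4 = 7*287 + 135 = 2144, q_4 = 7*17 + 8 = 127.
  i=5: a_5=1, p_5 = 1*2144 + 287 = 2431, q_5 = 1*127 + 17 = 144.
Check: 2431^2 - 285*144^2 = 5909761 - 5909760 = 1, so (x, y) = (2431, 144) solves the equation, and by the theorem it is the least positive solution.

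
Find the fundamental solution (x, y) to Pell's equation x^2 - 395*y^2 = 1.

First expand sqrt(395) as a continued fraction. With x_i = (sqrt(395) + m_i)/d_i and (m_0, d_0) = (0, 1): a_0 = floor(sqrt(395)) = 19, since 19^2 = 361 <= 395 < 400 = 20^2.
Iterate m_{i+1} = d_i*a_i - m_i, d_{i+1} = (395 - m_{i+1}^2)/d_i, a_{i+1} = floor((a_0 + m_{i+1})/d_{i+1}):
  m_1 = 1*19 - 0 = 19, d_1 = (395 - 19^2)/1 = 34/1 = 34, a_1 = floor((19 + 19)/34) = 1.
  m_2 = 34*1 - 19 = 15, d_2 = (395 - 15^2)/34 = 170/34 = 5, a_2 = floor((19 + 15)/5) = 6.
  m_3 = 5*6 - 15 = 15, d_3 = (395 - 15^2)/5 = 170/5 = 34, a_3 = floor((19 + 15)/34) = 1.
  m_4 = 34*1 - 15 = 19, d_4 = (395 - 19^2)/34 = 34/34 = 1, a_4 = floor((19 + 19)/1) = 38.
  m_5 = 1*38 - 19 = 19, d_5 = (395 - 19^2)/1 = 34/1 = 34: (m_5, d_5) = (m_1, d_1) = (19, 34), so from here the quotients repeat a_1, ..., a_4; the period length is 4.
So sqrt(395) = [19; (1, 6, 1, 38)] with period length k = 4.
k is even, so the fundamental solution of x^2 - 395y^2 = 1 is (p_{k-1}, q_{k-1}) = (p_3, q_3); compute convergents through index 3.
Convergents (p_i = a_i*p_{i-1} + p_{i-2}, q_i = a_i*q_{i-1} + q_{i-2} with p_{-2}=0, p_{-1}=1, q_{-2}=1, q_{-1}=0):
  i=0: a_0=19, p_0 = 19*1 + 0 = 19, q_0 = 19*0 + 1 = 1.
  i=1: a_1=1, p_1 = 1*19 + 1 = 20, q_1 = 1*1 + 0 = 1.
  i=2: a_2=6, p_2 = 6*20 + 19 = 139, q_2 = 6*1 + 1 = 7.
  i=3: a_3=1, p_3 = 1*139 + 20 = 159, q_3 = 1*7 + 1 = 8.
Check: 159^2 - 395*8^2 = 25281 - 25280 = 1, so (x, y) = (159, 8) solves the equation, and by the theorem it is the least positive solution.

(x, y) = (159, 8)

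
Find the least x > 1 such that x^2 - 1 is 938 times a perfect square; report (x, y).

First expand sqrt(938) as a continued fraction. With x_i = (sqrt(938) + m_i)/d_i and (m_0, d_0) = (0, 1): a_0 = floor(sqrt(938)) = 30, since 30^2 = 900 <= 938 < 961 = 31^2.
Iterate m_{i+1} = d_i*a_i - m_i, d_{i+1} = (938 - m_{i+1}^2)/d_i, a_{i+1} = floor((a_0 + m_{i+1})/d_{i+1}):
  m_1 = 1*30 - 0 = 30, d_1 = (938 - 30^2)/1 = 38/1 = 38, a_1 = floor((30 + 30)/38) = 1.
  m_2 = 38*1 - 30 = 8, d_2 = (938 - 8^2)/38 = 874/38 = 23, a_2 = floor((30 + 8)/23) = 1.
  m_3 = 23*1 - 8 = 15, d_3 = (938 - 15^2)/23 = 713/23 = 31, a_3 = floor((30 + 15)/31) = 1.
  m_4 = 31*1 - 15 = 16, d_4 = (938 - 16^2)/31 = 682/31 = 22, a_4 = floor((30 + 16)/22) = 2.
  m_5 = 22*2 - 16 = 28, d_5 = (938 - 28^2)/22 = 154/22 = 7, a_5 = floor((30 + 28)/7) = 8.
  m_6 = 7*8 - 28 = 28, d_6 = (938 - 28^2)/7 = 154/7 = 22, a_6 = floor((30 + 28)/22) = 2.
  m_7 = 22*2 - 28 = 16, d_7 = (938 - 16^2)/22 = 682/22 = 31, a_7 = floor((30 + 16)/31) = 1.
  m_8 = 31*1 - 16 = 15, d_8 = (938 - 15^2)/31 = 713/31 = 23, a_8 = floor((30 + 15)/23) = 1.
  m_9 = 23*1 - 15 = 8, d_9 = (938 - 8^2)/23 = 874/23 = 38, a_9 = floor((30 + 8)/38) = 1.
  m_10 = 38*1 - 8 = 30, d_10 = (938 - 30^2)/38 = 38/38 = 1, a_10 = floor((30 + 30)/1) = 60.
  m_11 = 1*60 - 30 = 30, d_11 = (938 - 30^2)/1 = 38/1 = 38: (m_11, d_11) = (m_1, d_1) = (30, 38), so from here the quotients repeat a_1, ..., a_10; the period length is 10.
So sqrt(938) = [30; (1, 1, 1, 2, 8, 2, 1, 1, 1, 60)] with period length k = 10.
k is even, so the fundamental solution of x^2 - 938y^2 = 1 is (p_{k-1}, q_{k-1}) = (p_9, q_9); compute convergents through index 9.
Convergents (p_i = a_i*p_{i-1} + p_{i-2}, q_i = a_i*q_{i-1} + q_{i-2} with p_{-2}=0, p_{-1}=1, q_{-2}=1, q_{-1}=0):
  i=0: a_0=30, p_0 = 30*1 + 0 = 30, q_0 = 30*0 + 1 = 1.
  i=1: a_1=1, p_1 = 1*30 + 1 = 31, q_1 = 1*1 + 0 = 1.
  i=2: a_2=1, p_2 = 1*31 + 30 = 61, q_2 = 1*1 + 1 = 2.
  i=3: a_3=1, p_3 = 1*61 + 31 = 92, q_3 = 1*2 + 1 = 3.
  i=4: a_4=2, p_4 = 2*92 + 61 = 245, q_4 = 2*3 + 2 = 8.
  i=5: a_5=8, p_5 = 8*245 + 92 = 2052, q_5 = 8*8 + 3 = 67.
  i=6: a_6=2, p_6 = 2*2052 + 245 = 4349, q_6 = 2*67 + 8 = 142.
  i=7: a_7=1, p_7 = 1*4349 + 2052 = 6401, q_7 = 1*142 + 67 = 209.
  i=8: a_8=1, p_8 = 1*6401 + 4349 = 10750, q_8 = 1*209 + 142 = 351.
  i=9: a_9=1, p_9 = 1*10750 + 6401 = 17151, q_9 = 1*351 + 209 = 560.
Check: 17151^2 - 938*560^2 = 294156801 - 294156800 = 1, so (x, y) = (17151, 560) solves the equation, and by the theorem it is the least positive solution.

(x, y) = (17151, 560)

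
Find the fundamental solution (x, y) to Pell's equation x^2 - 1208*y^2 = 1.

(x, y) = (4276623, 123046)

First expand sqrt(1208) as a continued fraction. With x_i = (sqrt(1208) + m_i)/d_i and (m_0, d_0) = (0, 1): a_0 = floor(sqrt(1208)) = 34, since 34^2 = 1156 <= 1208 < 1225 = 35^2.
Iterate m_{i+1} = d_i*a_i - m_i, d_{i+1} = (1208 - m_{i+1}^2)/d_i, a_{i+1} = floor((a_0 + m_{i+1})/d_{i+1}):
  m_1 = 1*34 - 0 = 34, d_1 = (1208 - 34^2)/1 = 52/1 = 52, a_1 = floor((34 + 34)/52) = 1.
  m_2 = 52*1 - 34 = 18, d_2 = (1208 - 18^2)/52 = 884/52 = 17, a_2 = floor((34 + 18)/17) = 3.
  m_3 = 17*3 - 18 = 33, d_3 = (1208 - 33^2)/17 = 119/17 = 7, a_3 = floor((34 + 33)/7) = 9.
  m_4 = 7*9 - 33 = 30, d_4 = (1208 - 30^2)/7 = 308/7 = 44, a_4 = floor((34 + 30)/44) = 1.
  m_5 = 44*1 - 30 = 14, d_5 = (1208 - 14^2)/44 = 1012/44 = 23, a_5 = floor((34 + 14)/23) = 2.
  m_6 = 23*2 - 14 = 32, d_6 = (1208 - 32^2)/23 = 184/23 = 8, a_6 = floor((34 + 32)/8) = 8.
  m_7 = 8*8 - 32 = 32, d_7 = (1208 - 32^2)/8 = 184/8 = 23, a_7 = floor((34 + 32)/23) = 2.
  m_8 = 23*2 - 32 = 14, d_8 = (1208 - 14^2)/23 = 1012/23 = 44, a_8 = floor((34 + 14)/44) = 1.
  m_9 = 44*1 - 14 = 30, d_9 = (1208 - 30^2)/44 = 308/44 = 7, a_9 = floor((34 + 30)/7) = 9.
  m_10 = 7*9 - 30 = 33, d_10 = (1208 - 33^2)/7 = 119/7 = 17, a_10 = floor((34 + 33)/17) = 3.
  m_11 = 17*3 - 33 = 18, d_11 = (1208 - 18^2)/17 = 884/17 = 52, a_11 = floor((34 + 18)/52) = 1.
  m_12 = 52*1 - 18 = 34, d_12 = (1208 - 34^2)/52 = 52/52 = 1, a_12 = floor((34 + 34)/1) = 68.
  m_13 = 1*68 - 34 = 34, d_13 = (1208 - 34^2)/1 = 52/1 = 52: (m_13, d_13) = (m_1, d_1) = (34, 52), so from here the quotients repeat a_1, ..., a_12; the period length is 12.
So sqrt(1208) = [34; (1, 3, 9, 1, 2, 8, 2, 1, 9, 3, 1, 68)] with period length k = 12.
k is even, so the fundamental solution of x^2 - 1208y^2 = 1 is (p_{k-1}, q_{k-1}) = (p_11, q_11); compute convergents through index 11.
Convergents (p_i = a_i*p_{i-1} + p_{i-2}, q_i = a_i*q_{i-1} + q_{i-2} with p_{-2}=0, p_{-1}=1, q_{-2}=1, q_{-1}=0):
  i=0: a_0=34, p_0 = 34*1 + 0 = 34, q_0 = 34*0 + 1 = 1.
  i=1: a_1=1, p_1 = 1*34 + 1 = 35, q_1 = 1*1 + 0 = 1.
  i=2: a_2=3, p_2 = 3*35 + 34 = 139, q_2 = 3*1 + 1 = 4.
  i=3: a_3=9, p_3 = 9*139 + 35 = 1286, q_3 = 9*4 + 1 = 37.
  i=4: a_4=1, p_4 = 1*1286 + 139 = 1425, q_4 = 1*37 + 4 = 41.
  i=5: a_5=2, p_5 = 2*1425 + 1286 = 4136, q_5 = 2*41 + 37 = 119.
  i=6: a_6=8, p_6 = 8*4136 + 1425 = 34513, q_6 = 8*119 + 41 = 993.
  i=7: a_7=2, p_7 = 2*34513 + 4136 = 73162, q_7 = 2*993 + 119 = 2105.
  i=8: a_8=1, p_8 = 1*73162 + 34513 = 107675, q_8 = 1*2105 + 993 = 3098.
  i=9: a_9=9, p_9 = 9*107675 + 73162 = 1042237, q_9 = 9*3098 + 2105 = 29987.
  i=10: a_10=3, p_10 = 3*1042237 + 107675 = 3234386, q_10 = 3*29987 + 3098 = 93059.
  i=11: a_11=1, p_11 = 1*3234386 + 1042237 = 4276623, q_11 = 1*93059 + 29987 = 123046.
Check: 4276623^2 - 1208*123046^2 = 18289504284129 - 18289504284128 = 1, so (x, y) = (4276623, 123046) solves the equation, and by the theorem it is the least positive solution.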